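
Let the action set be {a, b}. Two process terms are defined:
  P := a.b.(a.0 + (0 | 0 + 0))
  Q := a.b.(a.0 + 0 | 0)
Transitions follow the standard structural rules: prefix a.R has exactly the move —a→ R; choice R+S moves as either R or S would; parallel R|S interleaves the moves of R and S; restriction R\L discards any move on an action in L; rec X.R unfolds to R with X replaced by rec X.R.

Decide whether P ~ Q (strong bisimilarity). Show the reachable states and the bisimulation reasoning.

YES

LTS(P): 4 reachable states
  p0 = a.b.(a.0 + (0 | 0 + 0)) :: ··a··> p1
  p1 = b.(a.0 + (0 | 0 + 0)) :: ··b··> p2
  p2 = a.0 + (0 | 0 + 0) :: ··a··> p3
  p3 = 0 :: ∅
LTS(Q): 4 reachable states
  q0 = a.b.(a.0 + 0 | 0) :: ··a··> q1
  q1 = b.(a.0 + 0 | 0) :: ··b··> q2
  q2 = a.0 + 0 | 0 :: ··a··> q3
  q3 = 0 :: ∅
Bisimilarity quotient blocks:
  B0 = {p0, q0}
  B1 = {p1, q1}
  B2 = {p2, q2}
  B3 = {p3, q3}
p0 ∈ B0, q0 ∈ B0 → same block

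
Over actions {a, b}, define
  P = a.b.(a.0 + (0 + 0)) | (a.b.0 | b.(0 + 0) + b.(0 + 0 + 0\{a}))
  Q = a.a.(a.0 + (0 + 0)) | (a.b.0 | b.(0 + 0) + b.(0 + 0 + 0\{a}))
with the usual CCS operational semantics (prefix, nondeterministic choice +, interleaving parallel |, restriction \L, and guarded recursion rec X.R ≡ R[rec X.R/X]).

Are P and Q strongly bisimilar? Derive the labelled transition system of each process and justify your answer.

LTS(P): 28 reachable states
  s0 = a.b.(a.0 + (0 + 0)) | (a.b.0 | b.(0 + 0) + b.(0 + 0 + 0\{a})) | —a→ s1, —a→ s2, —b→ s3, —b→ s4
  s1 = a.b.(a.0 + (0 + 0)) | (b.0 | b.(0 + 0)) | —a→ s5, —b→ s6, —b→ s7
  s2 = b.(a.0 + (0 + 0)) | (a.b.0 | b.(0 + 0) + b.(0 + 0 + 0\{a})) | —a→ s5, —b→ s10, —b→ s8, —b→ s9
  s3 = a.b.(a.0 + (0 + 0)) | (0 + 0 + 0\{a}) | —a→ s9
  s4 = a.b.(a.0 + (0 + 0)) | (a.b.0 | (0 + 0)) | —a→ s10, —a→ s7
  s5 = b.(a.0 + (0 + 0)) | (b.0 | b.(0 + 0)) | —b→ s11, —b→ s12, —b→ s13
  s6 = a.b.(a.0 + (0 + 0)) | (0 | b.(0 + 0)) | —a→ s12, —b→ s14
  s7 = a.b.(a.0 + (0 + 0)) | (b.0 | (0 + 0)) | —a→ s13, —b→ s14
  s8 = (a.0 + (0 + 0)) | (a.b.0 | b.(0 + 0) + b.(0 + 0 + 0\{a})) | —a→ s11, —a→ s15, —b→ s16, —b→ s17
  s9 = b.(a.0 + (0 + 0)) | (0 + 0 + 0\{a}) | —b→ s16
  s10 = b.(a.0 + (0 + 0)) | (a.b.0 | (0 + 0)) | —a→ s13, —b→ s17
  s11 = (a.0 + (0 + 0)) | (b.0 | b.(0 + 0)) | —a→ s18, —b→ s19, —b→ s20
  s12 = b.(a.0 + (0 + 0)) | (0 | b.(0 + 0)) | —b→ s19, —b→ s21
  s13 = b.(a.0 + (0 + 0)) | (b.0 | (0 + 0)) | —b→ s20, —b→ s21
  s14 = a.b.(a.0 + (0 + 0)) | (0 | (0 + 0)) | —a→ s21
  s15 = 0 | (a.b.0 | b.(0 + 0) + b.(0 + 0 + 0\{a})) | —a→ s18, —b→ s22, —b→ s23
  s16 = (a.0 + (0 + 0)) | (0 + 0 + 0\{a}) | —a→ s22
  s17 = (a.0 + (0 + 0)) | (a.b.0 | (0 + 0)) | —a→ s20, —a→ s23
  s18 = 0 | (b.0 | b.(0 + 0)) | —b→ s24, —b→ s25
  s19 = (a.0 + (0 + 0)) | (0 | b.(0 + 0)) | —a→ s24, —b→ s26
  s20 = (a.0 + (0 + 0)) | (b.0 | (0 + 0)) | —a→ s25, —b→ s26
  s21 = b.(a.0 + (0 + 0)) | (0 | (0 + 0)) | —b→ s26
  s22 = 0 | (0 + 0 + 0\{a}) | (no moves)
  s23 = 0 | (a.b.0 | (0 + 0)) | —a→ s25
  s24 = 0 | (0 | b.(0 + 0)) | —b→ s27
  s25 = 0 | (b.0 | (0 + 0)) | —b→ s27
  s26 = (a.0 + (0 + 0)) | (0 | (0 + 0)) | —a→ s27
  s27 = 0 | (0 | (0 + 0)) | (no moves)
LTS(Q): 28 reachable states
  t0 = a.a.(a.0 + (0 + 0)) | (a.b.0 | b.(0 + 0) + b.(0 + 0 + 0\{a})) | —a→ t1, —a→ t2, —b→ t3, —b→ t4
  t1 = a.(a.0 + (0 + 0)) | (a.b.0 | b.(0 + 0) + b.(0 + 0 + 0\{a})) | —a→ t5, —a→ t6, —b→ t7, —b→ t8
  t2 = a.a.(a.0 + (0 + 0)) | (b.0 | b.(0 + 0)) | —a→ t6, —b→ t10, —b→ t9
  t3 = a.a.(a.0 + (0 + 0)) | (0 + 0 + 0\{a}) | —a→ t7
  t4 = a.a.(a.0 + (0 + 0)) | (a.b.0 | (0 + 0)) | —a→ t10, —a→ t8
  t5 = (a.0 + (0 + 0)) | (a.b.0 | b.(0 + 0) + b.(0 + 0 + 0\{a})) | —a→ t11, —a→ t12, —b→ t13, —b→ t14
  t6 = a.(a.0 + (0 + 0)) | (b.0 | b.(0 + 0)) | —a→ t11, —b→ t15, —b→ t16
  t7 = a.(a.0 + (0 + 0)) | (0 + 0 + 0\{a}) | —a→ t13
  t8 = a.(a.0 + (0 + 0)) | (a.b.0 | (0 + 0)) | —a→ t14, —a→ t16
  t9 = a.a.(a.0 + (0 + 0)) | (0 | b.(0 + 0)) | —a→ t15, —b→ t17
  t10 = a.a.(a.0 + (0 + 0)) | (b.0 | (0 + 0)) | —a→ t16, —b→ t17
  t11 = (a.0 + (0 + 0)) | (b.0 | b.(0 + 0)) | —a→ t18, —b→ t19, —b→ t20
  t12 = 0 | (a.b.0 | b.(0 + 0) + b.(0 + 0 + 0\{a})) | —a→ t18, —b→ t21, —b→ t22
  t13 = (a.0 + (0 + 0)) | (0 + 0 + 0\{a}) | —a→ t21
  t14 = (a.0 + (0 + 0)) | (a.b.0 | (0 + 0)) | —a→ t20, —a→ t22
  t15 = a.(a.0 + (0 + 0)) | (0 | b.(0 + 0)) | —a→ t19, —b→ t23
  t16 = a.(a.0 + (0 + 0)) | (b.0 | (0 + 0)) | —a→ t20, —b→ t23
  t17 = a.a.(a.0 + (0 + 0)) | (0 | (0 + 0)) | —a→ t23
  t18 = 0 | (b.0 | b.(0 + 0)) | —b→ t24, —b→ t25
  t19 = (a.0 + (0 + 0)) | (0 | b.(0 + 0)) | —a→ t24, —b→ t26
  t20 = (a.0 + (0 + 0)) | (b.0 | (0 + 0)) | —a→ t25, —b→ t26
  t21 = 0 | (0 + 0 + 0\{a}) | (no moves)
  t22 = 0 | (a.b.0 | (0 + 0)) | —a→ t25
  t23 = a.(a.0 + (0 + 0)) | (0 | (0 + 0)) | —a→ t26
  t24 = 0 | (0 | b.(0 + 0)) | —b→ t27
  t25 = 0 | (b.0 | (0 + 0)) | —b→ t27
  t26 = (a.0 + (0 + 0)) | (0 | (0 + 0)) | —a→ t27
  t27 = 0 | (0 | (0 + 0)) | (no moves)
Coarsest stable partition (strong bisimilarity classes):
  B0 = {s0}
  B1 = {s4}
  B2 = {s6, s7}
  B3 = {s14, s3}
  B4 = {s21, s9}
  B5 = {s16, s26, t13, t26}
  B6 = {s22, s27, t21, t27}
  B7 = {s12, s13}
  B8 = {s19, s20, t19, t20}
  B9 = {s24, s25, t24, t25}
  B10 = {s10}
  B11 = {s17, t14}
  B12 = {s23, t22}
  B13 = {s1}
  B14 = {s5}
  B15 = {s11, t11}
  B16 = {s18, t18}
  B17 = {s2}
  B18 = {s8, t5}
  B19 = {s15, t12}
  B20 = {t0}
  B21 = {t4}
  B22 = {t10, t9}
  B23 = {t15, t16}
  B24 = {t23, t7}
  B25 = {t17, t3}
  B26 = {t8}
  B27 = {t1}
  B28 = {t6}
  B29 = {t2}
s0 ∈ B0, t0 ∈ B20 → different blocks

not bisimilar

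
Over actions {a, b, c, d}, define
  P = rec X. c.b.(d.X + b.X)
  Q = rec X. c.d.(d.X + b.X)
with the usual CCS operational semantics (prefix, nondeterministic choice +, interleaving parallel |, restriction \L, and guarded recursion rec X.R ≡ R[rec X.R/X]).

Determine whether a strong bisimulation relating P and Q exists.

LTS(P): 3 reachable states
  m0 = rec X. c.b.(d.X + b.X) | =c=> m1
  m1 = b.(d.(rec X. c.b.(d.X + b.X)) + b.(rec X. c.b.(d.X + b.X))) | =b=> m2
  m2 = d.(rec X. c.b.(d.X + b.X)) + b.(rec X. c.b.(d.X + b.X)) | =b=> m0, =d=> m0
LTS(Q): 3 reachable states
  n0 = rec X. c.d.(d.X + b.X) | =c=> n1
  n1 = d.(d.(rec X. c.d.(d.X + b.X)) + b.(rec X. c.d.(d.X + b.X))) | =d=> n2
  n2 = d.(rec X. c.d.(d.X + b.X)) + b.(rec X. c.d.(d.X + b.X)) | =b=> n0, =d=> n0
Bisimilarity quotient blocks:
  B0 = {m0}
  B1 = {m1}
  B2 = {m2}
  B3 = {n0}
  B4 = {n1}
  B5 = {n2}
m0 ∈ B0, n0 ∈ B3 → different blocks

P ≁ Q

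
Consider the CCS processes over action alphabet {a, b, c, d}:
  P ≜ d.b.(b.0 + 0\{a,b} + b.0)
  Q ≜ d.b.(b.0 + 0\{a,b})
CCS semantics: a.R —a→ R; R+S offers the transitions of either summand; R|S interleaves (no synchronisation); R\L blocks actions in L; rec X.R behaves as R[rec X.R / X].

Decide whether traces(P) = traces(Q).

P's transition system — 4 states:
  m0 = d.b.(b.0 + 0\{a,b} + b.0) ⊢ —d→ m1
  m1 = b.(b.0 + 0\{a,b} + b.0) ⊢ —b→ m2
  m2 = b.0 + 0\{a,b} + b.0 ⊢ —b→ m3
  m3 = 0 ⊢ deadlocked
Q's transition system — 4 states:
  n0 = d.b.(b.0 + 0\{a,b}) ⊢ —d→ n1
  n1 = b.(b.0 + 0\{a,b}) ⊢ —b→ n2
  n2 = b.0 + 0\{a,b} ⊢ —b→ n3
  n3 = 0 ⊢ deadlocked
Partition-refinement fixed point:
  B0 = {m0, n0}
  B1 = {m1, n1}
  B2 = {m2, n2}
  B3 = {m3, n3}
m0 ∈ B0, n0 ∈ B0 → same block
Bisimilar ⇒ trace-equivalent.

trace-equivalent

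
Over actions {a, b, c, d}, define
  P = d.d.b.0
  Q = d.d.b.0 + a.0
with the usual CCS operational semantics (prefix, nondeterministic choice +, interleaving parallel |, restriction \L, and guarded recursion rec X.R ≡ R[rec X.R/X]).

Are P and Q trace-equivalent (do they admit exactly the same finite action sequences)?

LTS(P): 4 reachable states
  m0 = d.d.b.0 | =d=> m1
  m1 = d.b.0 | =d=> m2
  m2 = b.0 | =b=> m3
  m3 = 0 | deadlocked
LTS(Q): 4 reachable states
  n0 = d.d.b.0 + a.0 | =a=> n1, =d=> n2
  n1 = 0 | deadlocked
  n2 = d.b.0 | =d=> n3
  n3 = b.0 | =b=> n1
Trace ⟨a⟩ through Q, begin at {n0}:
  step 1 (a): {n1}
  ✓ Q
Trace ⟨a⟩ through P, begin at {m0}:
  step 1 (a): ∅ (P stuck)

traces(P) ≠ traces(Q) — witness ⟨a⟩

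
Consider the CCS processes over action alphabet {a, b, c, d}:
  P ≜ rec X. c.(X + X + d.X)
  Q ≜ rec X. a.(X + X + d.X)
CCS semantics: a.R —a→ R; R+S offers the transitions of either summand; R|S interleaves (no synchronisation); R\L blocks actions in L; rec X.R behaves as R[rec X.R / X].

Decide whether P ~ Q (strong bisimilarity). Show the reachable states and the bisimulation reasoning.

NO

LTS(P): 2 reachable states
  u0 = rec X. c.(X + X + d.X) ⊢ =c=> u1
  u1 = (rec X. c.(X + X + d.X)) + (rec X. c.(X + X + d.X)) + d.(rec X. c.(X + X + d.X)) ⊢ =c=> u1, =d=> u0
LTS(Q): 2 reachable states
  v0 = rec X. a.(X + X + d.X) ⊢ =a=> v1
  v1 = (rec X. a.(X + X + d.X)) + (rec X. a.(X + X + d.X)) + d.(rec X. a.(X + X + d.X)) ⊢ =a=> v1, =d=> v0
Partition-refinement fixed point:
  B0 = {u0}
  B1 = {u1}
  B2 = {v0}
  B3 = {v1}
u0 ∈ B0, v0 ∈ B2 → different blocks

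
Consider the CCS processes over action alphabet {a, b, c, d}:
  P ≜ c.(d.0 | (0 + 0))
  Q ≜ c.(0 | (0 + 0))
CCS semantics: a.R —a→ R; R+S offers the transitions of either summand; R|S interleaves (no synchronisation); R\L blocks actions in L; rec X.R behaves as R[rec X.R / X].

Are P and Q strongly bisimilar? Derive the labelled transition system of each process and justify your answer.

P's transition system — 3 states:
  m0 = c.(d.0 | (0 + 0)) has moves —c→ m1
  m1 = d.0 | (0 + 0) has moves —d→ m2
  m2 = 0 | (0 + 0) has moves (no moves)
Q's transition system — 2 states:
  n0 = c.(0 | (0 + 0)) has moves —c→ n1
  n1 = 0 | (0 + 0) has moves (no moves)
Bisimilarity quotient blocks:
  B0 = {m0}
  B1 = {m1}
  B2 = {m2, n1}
  B3 = {n0}
m0 ∈ B0, n0 ∈ B3 → different blocks

NO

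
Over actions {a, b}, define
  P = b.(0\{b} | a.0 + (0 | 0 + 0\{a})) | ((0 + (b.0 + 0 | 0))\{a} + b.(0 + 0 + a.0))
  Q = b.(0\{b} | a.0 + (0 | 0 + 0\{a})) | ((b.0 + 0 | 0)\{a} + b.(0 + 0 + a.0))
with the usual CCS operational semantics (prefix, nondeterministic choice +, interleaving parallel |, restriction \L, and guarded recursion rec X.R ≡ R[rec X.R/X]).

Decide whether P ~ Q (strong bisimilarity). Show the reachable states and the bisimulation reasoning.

LTS(P): 12 reachable states
  s0 = b.(0\{b} | a.0 + (0 | 0 + 0\{a})) | ((0 + (b.0 + 0 | 0))\{a} + b.(0 + 0 + a.0)) ⊢ —b→ s1, —b→ s2, —b→ s3
  s1 = (0\{b} | a.0 + (0 | 0 + 0\{a})) | ((0 + (b.0 + 0 | 0))\{a} + b.(0 + 0 + a.0)) ⊢ —a→ s4, —b→ s5, —b→ s6
  s2 = b.(0\{b} | a.0 + (0 | 0 + 0\{a})) | (0 + 0 + a.0) ⊢ —a→ s7, —b→ s5
  s3 = b.(0\{b} | a.0 + (0 | 0 + 0\{a})) | 0\{a} ⊢ —b→ s6
  s4 = 0\{b} | 0 | ((0 + (b.0 + 0 | 0))\{a} + b.(0 + 0 + a.0)) ⊢ —b→ s8, —b→ s9
  s5 = (0\{b} | a.0 + (0 | 0 + 0\{a})) | (0 + 0 + a.0) ⊢ —a→ s10, —a→ s8
  s6 = (0\{b} | a.0 + (0 | 0 + 0\{a})) | 0\{a} ⊢ —a→ s9
  s7 = b.(0\{b} | a.0 + (0 | 0 + 0\{a})) | 0 ⊢ —b→ s10
  s8 = 0\{b} | 0 | (0 + 0 + a.0) ⊢ —a→ s11
  s9 = 0\{b} | 0 | 0\{a} ⊢ deadlocked
  s10 = (0\{b} | a.0 + (0 | 0 + 0\{a})) | 0 ⊢ —a→ s11
  s11 = 0\{b} | 0 | 0 ⊢ deadlocked
LTS(Q): 12 reachable states
  t0 = b.(0\{b} | a.0 + (0 | 0 + 0\{a})) | ((b.0 + 0 | 0)\{a} + b.(0 + 0 + a.0)) ⊢ —b→ t1, —b→ t2, —b→ t3
  t1 = (0\{b} | a.0 + (0 | 0 + 0\{a})) | ((b.0 + 0 | 0)\{a} + b.(0 + 0 + a.0)) ⊢ —a→ t4, —b→ t5, —b→ t6
  t2 = b.(0\{b} | a.0 + (0 | 0 + 0\{a})) | (0 + 0 + a.0) ⊢ —a→ t7, —b→ t5
  t3 = b.(0\{b} | a.0 + (0 | 0 + 0\{a})) | 0\{a} ⊢ —b→ t6
  t4 = 0\{b} | 0 | ((b.0 + 0 | 0)\{a} + b.(0 + 0 + a.0)) ⊢ —b→ t8, —b→ t9
  t5 = (0\{b} | a.0 + (0 | 0 + 0\{a})) | (0 + 0 + a.0) ⊢ —a→ t10, —a→ t8
  t6 = (0\{b} | a.0 + (0 | 0 + 0\{a})) | 0\{a} ⊢ —a→ t9
  t7 = b.(0\{b} | a.0 + (0 | 0 + 0\{a})) | 0 ⊢ —b→ t10
  t8 = 0\{b} | 0 | (0 + 0 + a.0) ⊢ —a→ t11
  t9 = 0\{b} | 0 | 0\{a} ⊢ deadlocked
  t10 = (0\{b} | a.0 + (0 | 0 + 0\{a})) | 0 ⊢ —a→ t11
  t11 = 0\{b} | 0 | 0 ⊢ deadlocked
Coarsest stable partition (strong bisimilarity classes):
  B0 = {s0, t0}
  B1 = {s3, s7, t3, t7}
  B2 = {s10, s6, s8, t10, t6, t8}
  B3 = {s11, s9, t11, t9}
  B4 = {s2, t2}
  B5 = {s5, t5}
  B6 = {s1, t1}
  B7 = {s4, t4}
s0 ∈ B0, t0 ∈ B0 → same block

bisimilar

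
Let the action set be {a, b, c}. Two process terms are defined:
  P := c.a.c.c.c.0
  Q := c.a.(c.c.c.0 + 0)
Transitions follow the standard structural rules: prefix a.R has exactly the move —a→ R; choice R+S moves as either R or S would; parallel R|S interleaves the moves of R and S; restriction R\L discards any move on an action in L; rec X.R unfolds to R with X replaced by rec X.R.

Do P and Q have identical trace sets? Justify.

LTS(P): 6 reachable states
  u0 = c.a.c.c.c.0 | —c→ u1
  u1 = a.c.c.c.0 | —a→ u2
  u2 = c.c.c.0 | —c→ u3
  u3 = c.c.0 | —c→ u4
  u4 = c.0 | —c→ u5
  u5 = 0 | (no moves)
LTS(Q): 6 reachable states
  v0 = c.a.(c.c.c.0 + 0) | —c→ v1
  v1 = a.(c.c.c.0 + 0) | —a→ v2
  v2 = c.c.c.0 + 0 | —c→ v3
  v3 = c.c.0 | —c→ v4
  v4 = c.0 | —c→ v5
  v5 = 0 | (no moves)
Partition-refinement fixed point:
  B0 = {u0, v0}
  B1 = {u1, v1}
  B2 = {u2, v2}
  B3 = {u3, v3}
  B4 = {u4, v4}
  B5 = {u5, v5}
u0 ∈ B0, v0 ∈ B0 → same block
Bisimilar ⇒ trace-equivalent.

traces(P) = traces(Q)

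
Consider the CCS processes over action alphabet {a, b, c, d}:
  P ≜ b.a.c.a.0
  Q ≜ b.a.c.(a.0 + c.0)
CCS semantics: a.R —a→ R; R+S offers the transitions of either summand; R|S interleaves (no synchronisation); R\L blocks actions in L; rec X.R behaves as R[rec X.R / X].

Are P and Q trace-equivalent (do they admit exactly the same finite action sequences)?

trace-distinct — witness ⟨bacc⟩

LTS(P): 5 reachable states
  u0 = b.a.c.a.0 :: -b-> u1
  u1 = a.c.a.0 :: -a-> u2
  u2 = c.a.0 :: -c-> u3
  u3 = a.0 :: -a-> u4
  u4 = 0 :: ∅
LTS(Q): 5 reachable states
  v0 = b.a.c.(a.0 + c.0) :: -b-> v1
  v1 = a.c.(a.0 + c.0) :: -a-> v2
  v2 = c.(a.0 + c.0) :: -c-> v3
  v3 = a.0 + c.0 :: -a-> v4, -c-> v4
  v4 = 0 :: ∅
Trace ⟨bacc⟩ through Q, begin at {v0}:
  [1] b ⇒ {v1}
  [2] a ⇒ {v2}
  [3] c ⇒ {v3}
  [4] c ⇒ {v4}
  — Q admits the full trace.
Trace ⟨bacc⟩ through P, begin at {u0}:
  [1] b ⇒ {u1}
  [2] a ⇒ {u2}
  [3] c ⇒ {u3}
  [4] c ⇒ ∅  — P cannot continue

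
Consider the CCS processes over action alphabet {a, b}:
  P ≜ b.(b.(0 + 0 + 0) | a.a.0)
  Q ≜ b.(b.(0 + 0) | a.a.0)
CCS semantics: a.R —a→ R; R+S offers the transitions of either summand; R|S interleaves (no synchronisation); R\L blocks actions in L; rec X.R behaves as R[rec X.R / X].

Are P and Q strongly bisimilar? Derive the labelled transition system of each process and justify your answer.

YES

P's transition system — 7 states:
  s0 = b.(b.(0 + 0 + 0) | a.a.0) ⊢ —b→ s1
  s1 = b.(0 + 0 + 0) | a.a.0 ⊢ —a→ s2, —b→ s3
  s2 = b.(0 + 0 + 0) | a.0 ⊢ —a→ s4, —b→ s5
  s3 = (0 + 0 + 0) | a.a.0 ⊢ —a→ s5
  s4 = b.(0 + 0 + 0) | 0 ⊢ —b→ s6
  s5 = (0 + 0 + 0) | a.0 ⊢ —a→ s6
  s6 = (0 + 0 + 0) | 0 ⊢ ∅
Q's transition system — 7 states:
  t0 = b.(b.(0 + 0) | a.a.0) ⊢ —b→ t1
  t1 = b.(0 + 0) | a.a.0 ⊢ —a→ t2, —b→ t3
  t2 = b.(0 + 0) | a.0 ⊢ —a→ t4, —b→ t5
  t3 = (0 + 0) | a.a.0 ⊢ —a→ t5
  t4 = b.(0 + 0) | 0 ⊢ —b→ t6
  t5 = (0 + 0) | a.0 ⊢ —a→ t6
  t6 = (0 + 0) | 0 ⊢ ∅
Partition-refinement fixed point:
  B0 = {s0, t0}
  B1 = {s1, t1}
  B2 = {s3, t3}
  B3 = {s5, t5}
  B4 = {s6, t6}
  B5 = {s2, t2}
  B6 = {s4, t4}
s0 ∈ B0, t0 ∈ B0 → same block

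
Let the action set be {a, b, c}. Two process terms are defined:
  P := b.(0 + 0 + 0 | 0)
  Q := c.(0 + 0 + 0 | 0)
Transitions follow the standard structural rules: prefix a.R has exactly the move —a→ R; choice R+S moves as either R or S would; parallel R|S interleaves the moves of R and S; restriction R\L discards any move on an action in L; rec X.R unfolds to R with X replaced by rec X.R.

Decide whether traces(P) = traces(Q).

traces(P) ≠ traces(Q) — witness ⟨b⟩

P's transition system — 2 states:
  u0 = b.(0 + 0 + 0 | 0) | ··b··> u1
  u1 = 0 + 0 + 0 | 0 | (no moves)
Q's transition system — 2 states:
  v0 = c.(0 + 0 + 0 | 0) | ··c··> v1
  v1 = 0 + 0 + 0 | 0 | (no moves)
Run σ = ⟨b⟩ on P: start {u0}
  step 1 (b): {u1}
  ✓ P
Run σ = ⟨b⟩ on Q: start {v0}
  step 1 (b): ∅  — Q cannot continue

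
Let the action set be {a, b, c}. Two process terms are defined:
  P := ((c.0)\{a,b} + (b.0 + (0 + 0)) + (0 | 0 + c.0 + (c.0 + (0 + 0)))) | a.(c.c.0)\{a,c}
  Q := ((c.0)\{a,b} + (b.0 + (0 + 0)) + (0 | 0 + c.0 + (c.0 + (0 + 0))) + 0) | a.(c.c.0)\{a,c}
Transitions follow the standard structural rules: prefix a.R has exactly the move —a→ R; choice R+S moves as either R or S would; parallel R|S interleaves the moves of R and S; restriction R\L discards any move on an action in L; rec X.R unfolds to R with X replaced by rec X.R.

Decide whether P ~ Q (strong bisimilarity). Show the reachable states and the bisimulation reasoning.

P ~ Q

Reachable graph of P (6 states):
  s0 = ((c.0)\{a,b} + (b.0 + (0 + 0)) + (0 | 0 + c.0 + (c.0 + (0 + 0)))) | a.(c.c.0)\{a,c} ⊢ -a-> s1, -b-> s2, -c-> s2, -c-> s3
  s1 = ((c.0)\{a,b} + (b.0 + (0 + 0)) + (0 | 0 + c.0 + (c.0 + (0 + 0)))) | (c.c.0)\{a,c} ⊢ -b-> s4, -c-> s4, -c-> s5
  s2 = 0 | a.(c.c.0)\{a,c} ⊢ -a-> s4
  s3 = 0\{a,b} | a.(c.c.0)\{a,c} ⊢ -a-> s5
  s4 = 0 | (c.c.0)\{a,c} ⊢ ∅
  s5 = 0\{a,b} | (c.c.0)\{a,c} ⊢ ∅
Reachable graph of Q (6 states):
  t0 = ((c.0)\{a,b} + (b.0 + (0 + 0)) + (0 | 0 + c.0 + (c.0 + (0 + 0))) + 0) | a.(c.c.0)\{a,c} ⊢ -a-> t1, -b-> t2, -c-> t2, -c-> t3
  t1 = ((c.0)\{a,b} + (b.0 + (0 + 0)) + (0 | 0 + c.0 + (c.0 + (0 + 0))) + 0) | (c.c.0)\{a,c} ⊢ -b-> t4, -c-> t4, -c-> t5
  t2 = 0 | a.(c.c.0)\{a,c} ⊢ -a-> t4
  t3 = 0\{a,b} | a.(c.c.0)\{a,c} ⊢ -a-> t5
  t4 = 0 | (c.c.0)\{a,c} ⊢ ∅
  t5 = 0\{a,b} | (c.c.0)\{a,c} ⊢ ∅
Bisimilarity quotient blocks:
  B0 = {s0, t0}
  B1 = {s2, s3, t2, t3}
  B2 = {s4, s5, t4, t5}
  B3 = {s1, t1}
s0 ∈ B0, t0 ∈ B0 → same block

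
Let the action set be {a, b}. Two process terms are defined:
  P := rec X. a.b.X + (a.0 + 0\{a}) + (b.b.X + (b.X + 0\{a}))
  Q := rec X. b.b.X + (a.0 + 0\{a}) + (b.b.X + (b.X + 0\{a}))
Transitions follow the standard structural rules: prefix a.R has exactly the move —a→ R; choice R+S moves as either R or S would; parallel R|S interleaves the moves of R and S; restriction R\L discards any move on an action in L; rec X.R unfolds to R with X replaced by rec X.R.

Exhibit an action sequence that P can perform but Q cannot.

ab

Reachable graph of P (3 states):
  s0 = rec X. a.b.X + (a.0 + 0\{a}) + (b.b.X + (b.X + 0\{a})) :: —a→ s1, —a→ s2, —b→ s0, —b→ s2
  s1 = 0 :: ·
  s2 = b.(rec X. a.b.X + (a.0 + 0\{a}) + (b.b.X + (b.X + 0\{a}))) :: —b→ s0
Reachable graph of Q (3 states):
  t0 = rec X. b.b.X + (a.0 + 0\{a}) + (b.b.X + (b.X + 0\{a})) :: —a→ t1, —b→ t0, —b→ t2
  t1 = 0 :: ·
  t2 = b.(rec X. b.b.X + (a.0 + 0\{a}) + (b.b.X + (b.X + 0\{a}))) :: —b→ t0
Trace ⟨ab⟩ through P, begin at {s0}:
  step 1 (a): {s1, s2}
  step 2 (b): {s0}
  ✓ P
Trace ⟨ab⟩ through Q, begin at {t0}:
  step 1 (a): {t1}
  step 2 (b): no successor for Q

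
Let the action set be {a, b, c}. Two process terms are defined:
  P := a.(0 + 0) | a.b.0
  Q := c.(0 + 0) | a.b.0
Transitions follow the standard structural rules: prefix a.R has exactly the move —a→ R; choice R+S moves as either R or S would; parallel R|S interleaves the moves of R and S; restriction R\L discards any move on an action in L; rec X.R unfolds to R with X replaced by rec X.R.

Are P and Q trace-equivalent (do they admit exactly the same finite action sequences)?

LTS(P): 6 reachable states
  u0 = a.(0 + 0) | a.b.0 → -a-> u1, -a-> u2
  u1 = (0 + 0) | a.b.0 → -a-> u3
  u2 = a.(0 + 0) | b.0 → -a-> u3, -b-> u4
  u3 = (0 + 0) | b.0 → -b-> u5
  u4 = a.(0 + 0) | 0 → -a-> u5
  u5 = (0 + 0) | 0 → ·
LTS(Q): 6 reachable states
  v0 = c.(0 + 0) | a.b.0 → -a-> v1, -c-> v2
  v1 = c.(0 + 0) | b.0 → -b-> v3, -c-> v4
  v2 = (0 + 0) | a.b.0 → -a-> v4
  v3 = c.(0 + 0) | 0 → -c-> v5
  v4 = (0 + 0) | b.0 → -b-> v5
  v5 = (0 + 0) | 0 → ·
Trace ⟨aa⟩ through P, begin at {u0}:
  after a @ step 1: {u1, u2}
  after a @ step 2: {u3}
  P completes σ.
Trace ⟨aa⟩ through Q, begin at {v0}:
  after a @ step 1: {v1}
  after a @ step 2: no successor for Q

traces(P) ≠ traces(Q) — witness ⟨aa⟩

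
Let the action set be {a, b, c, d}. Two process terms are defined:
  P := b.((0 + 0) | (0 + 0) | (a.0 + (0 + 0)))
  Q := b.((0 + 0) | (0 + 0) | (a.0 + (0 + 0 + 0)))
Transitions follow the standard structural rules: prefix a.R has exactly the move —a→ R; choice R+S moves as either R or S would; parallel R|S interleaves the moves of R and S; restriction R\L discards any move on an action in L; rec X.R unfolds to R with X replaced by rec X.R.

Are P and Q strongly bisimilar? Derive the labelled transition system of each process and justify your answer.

P's transition system — 3 states:
  u0 = b.((0 + 0) | (0 + 0) | (a.0 + (0 + 0))) :: =b=> u1
  u1 = (0 + 0) | (0 + 0) | (a.0 + (0 + 0)) :: =a=> u2
  u2 = (0 + 0) | (0 + 0) | 0 :: stopped
Q's transition system — 3 states:
  v0 = b.((0 + 0) | (0 + 0) | (a.0 + (0 + 0 + 0))) :: =b=> v1
  v1 = (0 + 0) | (0 + 0) | (a.0 + (0 + 0 + 0)) :: =a=> v2
  v2 = (0 + 0) | (0 + 0) | 0 :: stopped
Coarsest stable partition (strong bisimilarity classes):
  B0 = {u0, v0}
  B1 = {u1, v1}
  B2 = {u2, v2}
u0 ∈ B0, v0 ∈ B0 → same block

YES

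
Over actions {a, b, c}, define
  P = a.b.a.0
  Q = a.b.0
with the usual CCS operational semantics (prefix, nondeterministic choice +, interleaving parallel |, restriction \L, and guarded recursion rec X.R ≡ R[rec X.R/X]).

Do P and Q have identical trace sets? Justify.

Reachable graph of P (4 states):
  p0 = a.b.a.0 :: —a→ p1
  p1 = b.a.0 :: —b→ p2
  p2 = a.0 :: —a→ p3
  p3 = 0 :: ·
Reachable graph of Q (3 states):
  q0 = a.b.0 :: —a→ q1
  q1 = b.0 :: —b→ q2
  q2 = 0 :: ·
Run σ = ⟨aba⟩ on P: start {p0}
  after a @ step 1: {p1}
  after b @ step 2: {p2}
  after a @ step 3: {p3}
  ✓ P
Run σ = ⟨aba⟩ on Q: start {q0}
  after a @ step 1: {q1}
  after b @ step 2: {q2}
  after a @ step 3: no successor for Q

NO — witness ⟨aba⟩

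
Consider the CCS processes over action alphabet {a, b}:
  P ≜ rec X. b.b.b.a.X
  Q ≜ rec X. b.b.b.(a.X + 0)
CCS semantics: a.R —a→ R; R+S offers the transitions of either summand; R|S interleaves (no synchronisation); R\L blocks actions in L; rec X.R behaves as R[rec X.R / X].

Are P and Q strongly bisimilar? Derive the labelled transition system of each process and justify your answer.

P's transition system — 4 states:
  u0 = rec X. b.b.b.a.X | --b--▸ u1
  u1 = b.b.a.(rec X. b.b.b.a.X) | --b--▸ u2
  u2 = b.a.(rec X. b.b.b.a.X) | --b--▸ u3
  u3 = a.(rec X. b.b.b.a.X) | --a--▸ u0
Q's transition system — 4 states:
  v0 = rec X. b.b.b.(a.X + 0) | --b--▸ v1
  v1 = b.b.(a.(rec X. b.b.b.(a.X + 0)) + 0) | --b--▸ v2
  v2 = b.(a.(rec X. b.b.b.(a.X + 0)) + 0) | --b--▸ v3
  v3 = a.(rec X. b.b.b.(a.X + 0)) + 0 | --a--▸ v0
Bisimilarity quotient blocks:
  B0 = {u0, v0}
  B1 = {u1, v1}
  B2 = {u2, v2}
  B3 = {u3, v3}
u0 ∈ B0, v0 ∈ B0 → same block

bisimilar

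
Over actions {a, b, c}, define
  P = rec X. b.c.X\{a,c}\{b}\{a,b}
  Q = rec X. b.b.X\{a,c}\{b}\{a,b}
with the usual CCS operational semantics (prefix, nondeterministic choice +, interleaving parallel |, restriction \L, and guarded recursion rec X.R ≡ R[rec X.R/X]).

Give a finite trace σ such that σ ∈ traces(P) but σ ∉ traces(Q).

Reachable graph of P (3 states):
  s0 = rec X. b.c.X\{a,c}\{b}\{a,b} has moves -b-> s1
  s1 = c.(rec X. b.c.X\{a,c}\{b}\{a,b})\{a,c}\{b}\{a,b} has moves -c-> s2
  s2 = (rec X. b.c.X\{a,c}\{b}\{a,b})\{a,c}\{b}\{a,b} has moves stopped
Reachable graph of Q (3 states):
  t0 = rec X. b.b.X\{a,c}\{b}\{a,b} has moves -b-> t1
  t1 = b.(rec X. b.b.X\{a,c}\{b}\{a,b})\{a,c}\{b}\{a,b} has moves -b-> t2
  t2 = (rec X. b.b.X\{a,c}\{b}\{a,b})\{a,c}\{b}\{a,b} has moves stopped
Run σ = ⟨bc⟩ on P: start {s0}
  step 1 (b): {s1}
  step 2 (c): {s2}
  ✓ P
Run σ = ⟨bc⟩ on Q: start {t0}
  step 1 (b): {t1}
  step 2 (c): ∅  — Q cannot continue

bc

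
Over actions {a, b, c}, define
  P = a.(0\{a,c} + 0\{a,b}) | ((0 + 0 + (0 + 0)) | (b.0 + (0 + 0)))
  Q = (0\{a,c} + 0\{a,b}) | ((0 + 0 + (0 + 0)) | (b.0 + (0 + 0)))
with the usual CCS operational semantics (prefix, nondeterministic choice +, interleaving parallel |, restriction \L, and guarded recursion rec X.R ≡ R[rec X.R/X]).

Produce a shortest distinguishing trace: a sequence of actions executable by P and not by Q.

LTS(P): 4 reachable states
  s0 = a.(0\{a,c} + 0\{a,b}) | ((0 + 0 + (0 + 0)) | (b.0 + (0 + 0))) → =a=> s1, =b=> s2
  s1 = (0\{a,c} + 0\{a,b}) | ((0 + 0 + (0 + 0)) | (b.0 + (0 + 0))) → =b=> s3
  s2 = a.(0\{a,c} + 0\{a,b}) | ((0 + 0 + (0 + 0)) | 0) → =a=> s3
  s3 = (0\{a,c} + 0\{a,b}) | ((0 + 0 + (0 + 0)) | 0) → ∅
LTS(Q): 2 reachable states
  t0 = (0\{a,c} + 0\{a,b}) | ((0 + 0 + (0 + 0)) | (b.0 + (0 + 0))) → =b=> t1
  t1 = (0\{a,c} + 0\{a,b}) | ((0 + 0 + (0 + 0)) | 0) → ∅
Trace ⟨a⟩ through P, begin at {s0}:
  [1] a ⇒ {s1}
  — P admits the full trace.
Trace ⟨a⟩ through Q, begin at {t0}:
  [1] a ⇒ ∅  — Q cannot continue

a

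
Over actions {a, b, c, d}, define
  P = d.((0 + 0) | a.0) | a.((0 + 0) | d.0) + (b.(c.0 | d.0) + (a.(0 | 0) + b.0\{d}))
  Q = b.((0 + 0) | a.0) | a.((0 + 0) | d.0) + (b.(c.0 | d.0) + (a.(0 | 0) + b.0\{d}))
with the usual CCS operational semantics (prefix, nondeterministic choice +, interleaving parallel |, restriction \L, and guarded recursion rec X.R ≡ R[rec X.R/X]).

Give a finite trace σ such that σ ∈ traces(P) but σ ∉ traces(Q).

d

P's transition system — 14 states:
  p0 = d.((0 + 0) | a.0) | a.((0 + 0) | d.0) + (b.(c.0 | d.0) + (a.(0 | 0) + b.0\{d})) ⊢ =a=> p1, =a=> p2, =b=> p3, =b=> p4, =d=> p5
  p1 = 0 | 0 ⊢ ·
  p2 = d.((0 + 0) | a.0) | ((0 + 0) | d.0) ⊢ =d=> p6, =d=> p7
  p3 = 0\{d} ⊢ ·
  p4 = c.0 | d.0 ⊢ =c=> p8, =d=> p9
  p5 = (0 + 0) | a.0 | a.((0 + 0) | d.0) ⊢ =a=> p10, =a=> p6
  p6 = (0 + 0) | a.0 | ((0 + 0) | d.0) ⊢ =a=> p11, =d=> p12
  p7 = d.((0 + 0) | a.0) | ((0 + 0) | 0) ⊢ =d=> p12
  p8 = 0 | d.0 ⊢ =d=> p1
  p9 = c.0 | 0 ⊢ =c=> p1
  p10 = (0 + 0) | 0 | a.((0 + 0) | d.0) ⊢ =a=> p11
  p11 = (0 + 0) | 0 | ((0 + 0) | d.0) ⊢ =d=> p13
  p12 = (0 + 0) | a.0 | ((0 + 0) | 0) ⊢ =a=> p13
  p13 = (0 + 0) | 0 | ((0 + 0) | 0) ⊢ ·
Q's transition system — 14 states:
  q0 = b.((0 + 0) | a.0) | a.((0 + 0) | d.0) + (b.(c.0 | d.0) + (a.(0 | 0) + b.0\{d})) ⊢ =a=> q1, =a=> q2, =b=> q3, =b=> q4, =b=> q5
  q1 = 0 | 0 ⊢ ·
  q2 = b.((0 + 0) | a.0) | ((0 + 0) | d.0) ⊢ =b=> q6, =d=> q7
  q3 = (0 + 0) | a.0 | a.((0 + 0) | d.0) ⊢ =a=> q6, =a=> q8
  q4 = 0\{d} ⊢ ·
  q5 = c.0 | d.0 ⊢ =c=> q9, =d=> q10
  q6 = (0 + 0) | a.0 | ((0 + 0) | d.0) ⊢ =a=> q11, =d=> q12
  q7 = b.((0 + 0) | a.0) | ((0 + 0) | 0) ⊢ =b=> q12
  q8 = (0 + 0) | 0 | a.((0 + 0) | d.0) ⊢ =a=> q11
  q9 = 0 | d.0 ⊢ =d=> q1
  q10 = c.0 | 0 ⊢ =c=> q1
  q11 = (0 + 0) | 0 | ((0 + 0) | d.0) ⊢ =d=> q13
  q12 = (0 + 0) | a.0 | ((0 + 0) | 0) ⊢ =a=> q13
  q13 = (0 + 0) | 0 | ((0 + 0) | 0) ⊢ ·
Trace ⟨d⟩ through P, begin at {p0}:
  [1] d ⇒ {p5}
  P completes σ.
Trace ⟨d⟩ through Q, begin at {q0}:
  [1] d ⇒ no successor for Q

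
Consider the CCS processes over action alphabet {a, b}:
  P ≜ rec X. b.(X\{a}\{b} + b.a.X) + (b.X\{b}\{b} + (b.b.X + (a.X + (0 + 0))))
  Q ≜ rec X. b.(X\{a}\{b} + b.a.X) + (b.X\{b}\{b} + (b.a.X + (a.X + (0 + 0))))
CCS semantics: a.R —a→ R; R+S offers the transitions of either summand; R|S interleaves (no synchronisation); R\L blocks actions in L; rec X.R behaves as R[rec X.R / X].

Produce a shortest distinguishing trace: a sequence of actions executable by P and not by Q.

Reachable graph of P (5 states):
  s0 = rec X. b.(X\{a}\{b} + b.a.X) + (b.X\{b}\{b} + (b.b.X + (a.X + (0 + 0)))) has moves —a→ s0, —b→ s1, —b→ s2, —b→ s3
  s1 = (rec X. b.(X\{a}\{b} + b.a.X) + (b.X\{b}\{b} + (b.b.X + (a.X + (0 + 0)))))\{a}\{b} + b.a.(rec X. b.(X\{a}\{b} + b.a.X) + (b.X\{b}\{b} + (b.b.X + (a.X + (0 + 0))))) has moves —b→ s4
  s2 = (rec X. b.(X\{a}\{b} + b.a.X) + (b.X\{b}\{b} + (b.b.X + (a.X + (0 + 0)))))\{b}\{b} has moves —a→ s2
  s3 = b.(rec X. b.(X\{a}\{b} + b.a.X) + (b.X\{b}\{b} + (b.b.X + (a.X + (0 + 0))))) has moves —b→ s0
  s4 = a.(rec X. b.(X\{a}\{b} + b.a.X) + (b.X\{b}\{b} + (b.b.X + (a.X + (0 + 0))))) has moves —a→ s0
Reachable graph of Q (4 states):
  t0 = rec X. b.(X\{a}\{b} + b.a.X) + (b.X\{b}\{b} + (b.a.X + (a.X + (0 + 0)))) has moves —a→ t0, —b→ t1, —b→ t2, —b→ t3
  t1 = (rec X. b.(X\{a}\{b} + b.a.X) + (b.X\{b}\{b} + (b.a.X + (a.X + (0 + 0)))))\{a}\{b} + b.a.(rec X. b.(X\{a}\{b} + b.a.X) + (b.X\{b}\{b} + (b.a.X + (a.X + (0 + 0))))) has moves —b→ t3
  t2 = (rec X. b.(X\{a}\{b} + b.a.X) + (b.X\{b}\{b} + (b.a.X + (a.X + (0 + 0)))))\{b}\{b} has moves —a→ t2
  t3 = a.(rec X. b.(X\{a}\{b} + b.a.X) + (b.X\{b}\{b} + (b.a.X + (a.X + (0 + 0))))) has moves —a→ t0
Run σ = ⟨bbb⟩ on P: start {s0}
  [1] b ⇒ {s1, s2, s3}
  [2] b ⇒ {s0, s4}
  [3] b ⇒ {s1, s2, s3}
  P completes σ.
Run σ = ⟨bbb⟩ on Q: start {t0}
  [1] b ⇒ {t1, t2, t3}
  [2] b ⇒ {t3}
  [3] b ⇒ no successor for Q

bbb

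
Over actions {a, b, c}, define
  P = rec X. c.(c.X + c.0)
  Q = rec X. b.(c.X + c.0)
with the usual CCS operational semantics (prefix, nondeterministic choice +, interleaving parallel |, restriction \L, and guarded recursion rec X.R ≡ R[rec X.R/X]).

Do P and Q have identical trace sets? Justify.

LTS(P): 3 reachable states
  m0 = rec X. c.(c.X + c.0) has moves —c→ m1
  m1 = c.(rec X. c.(c.X + c.0)) + c.0 has moves —c→ m0, —c→ m2
  m2 = 0 has moves ∅
LTS(Q): 3 reachable states
  n0 = rec X. b.(c.X + c.0) has moves —b→ n1
  n1 = c.(rec X. b.(c.X + c.0)) + c.0 has moves —c→ n0, —c→ n2
  n2 = 0 has moves ∅
Run σ = ⟨c⟩ on P: start {m0}
  step 1 (c): {m1}
  ✓ P
Run σ = ⟨c⟩ on Q: start {n0}
  step 1 (c): ∅ (Q stuck)

traces(P) ≠ traces(Q) — witness ⟨c⟩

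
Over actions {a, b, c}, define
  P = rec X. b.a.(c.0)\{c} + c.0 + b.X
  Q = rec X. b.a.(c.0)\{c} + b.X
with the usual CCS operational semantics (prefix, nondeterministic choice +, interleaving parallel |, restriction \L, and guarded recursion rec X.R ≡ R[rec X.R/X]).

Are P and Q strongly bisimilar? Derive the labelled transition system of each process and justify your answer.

not bisimilar

LTS(P): 4 reachable states
  u0 = rec X. b.a.(c.0)\{c} + c.0 + b.X :: =b=> u0, =b=> u1, =c=> u2
  u1 = a.(c.0)\{c} :: =a=> u3
  u2 = 0 :: ·
  u3 = (c.0)\{c} :: ·
LTS(Q): 3 reachable states
  v0 = rec X. b.a.(c.0)\{c} + b.X :: =b=> v0, =b=> v1
  v1 = a.(c.0)\{c} :: =a=> v2
  v2 = (c.0)\{c} :: ·
Partition-refinement fixed point:
  B0 = {u0}
  B1 = {u2, u3, v2}
  B2 = {u1, v1}
  B3 = {v0}
u0 ∈ B0, v0 ∈ B3 → different blocks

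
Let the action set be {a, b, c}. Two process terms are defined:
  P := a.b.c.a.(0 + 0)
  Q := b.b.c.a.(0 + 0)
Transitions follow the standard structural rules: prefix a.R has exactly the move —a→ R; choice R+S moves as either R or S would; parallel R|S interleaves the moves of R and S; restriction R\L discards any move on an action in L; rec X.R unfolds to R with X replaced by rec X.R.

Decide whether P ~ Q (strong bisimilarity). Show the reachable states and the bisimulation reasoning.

Reachable graph of P (5 states):
  s0 = a.b.c.a.(0 + 0) has moves --a--▸ s1
  s1 = b.c.a.(0 + 0) has moves --b--▸ s2
  s2 = c.a.(0 + 0) has moves --c--▸ s3
  s3 = a.(0 + 0) has moves --a--▸ s4
  s4 = 0 + 0 has moves ∅
Reachable graph of Q (5 states):
  t0 = b.b.c.a.(0 + 0) has moves --b--▸ t1
  t1 = b.c.a.(0 + 0) has moves --b--▸ t2
  t2 = c.a.(0 + 0) has moves --c--▸ t3
  t3 = a.(0 + 0) has moves --a--▸ t4
  t4 = 0 + 0 has moves ∅
Coarsest stable partition (strong bisimilarity classes):
  B0 = {s0}
  B1 = {s1, t1}
  B2 = {s2, t2}
  B3 = {s3, t3}
  B4 = {s4, t4}
  B5 = {t0}
s0 ∈ B0, t0 ∈ B5 → different blocks

NO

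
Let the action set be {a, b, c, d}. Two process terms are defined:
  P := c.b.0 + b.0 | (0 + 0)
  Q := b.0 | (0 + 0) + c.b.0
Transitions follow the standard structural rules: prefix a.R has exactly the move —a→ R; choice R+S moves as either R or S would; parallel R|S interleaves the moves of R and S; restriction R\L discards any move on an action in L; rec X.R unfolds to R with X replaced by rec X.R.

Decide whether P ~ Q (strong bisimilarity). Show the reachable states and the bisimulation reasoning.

P ~ Q

P's transition system — 4 states:
  s0 = c.b.0 + b.0 | (0 + 0) | =b=> s1, =c=> s2
  s1 = 0 | (0 + 0) | deadlocked
  s2 = b.0 | =b=> s3
  s3 = 0 | deadlocked
Q's transition system — 4 states:
  t0 = b.0 | (0 + 0) + c.b.0 | =b=> t1, =c=> t2
  t1 = 0 | (0 + 0) | deadlocked
  t2 = b.0 | =b=> t3
  t3 = 0 | deadlocked
Partition-refinement fixed point:
  B0 = {s0, t0}
  B1 = {s1, s3, t1, t3}
  B2 = {s2, t2}
s0 ∈ B0, t0 ∈ B0 → same block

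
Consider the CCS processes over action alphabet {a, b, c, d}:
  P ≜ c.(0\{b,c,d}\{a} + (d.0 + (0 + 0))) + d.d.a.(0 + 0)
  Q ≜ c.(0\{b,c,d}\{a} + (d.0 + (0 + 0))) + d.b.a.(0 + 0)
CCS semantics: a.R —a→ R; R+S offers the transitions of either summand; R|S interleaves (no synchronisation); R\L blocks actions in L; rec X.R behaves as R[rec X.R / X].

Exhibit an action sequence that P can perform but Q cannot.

dd

P's transition system — 6 states:
  m0 = c.(0\{b,c,d}\{a} + (d.0 + (0 + 0))) + d.d.a.(0 + 0) has moves —c→ m1, —d→ m2
  m1 = 0\{b,c,d}\{a} + (d.0 + (0 + 0)) has moves —d→ m3
  m2 = d.a.(0 + 0) has moves —d→ m4
  m3 = 0 has moves ∅
  m4 = a.(0 + 0) has moves —a→ m5
  m5 = 0 + 0 has moves ∅
Q's transition system — 6 states:
  n0 = c.(0\{b,c,d}\{a} + (d.0 + (0 + 0))) + d.b.a.(0 + 0) has moves —c→ n1, —d→ n2
  n1 = 0\{b,c,d}\{a} + (d.0 + (0 + 0)) has moves —d→ n3
  n2 = b.a.(0 + 0) has moves —b→ n4
  n3 = 0 has moves ∅
  n4 = a.(0 + 0) has moves —a→ n5
  n5 = 0 + 0 has moves ∅
Executing dd from P (initial set {m0}):
  [1] d ⇒ {m2}
  [2] d ⇒ {m4}
  ✓ P
Executing dd from Q (initial set {n0}):
  [1] d ⇒ {n2}
  [2] d ⇒ ∅ (Q stuck)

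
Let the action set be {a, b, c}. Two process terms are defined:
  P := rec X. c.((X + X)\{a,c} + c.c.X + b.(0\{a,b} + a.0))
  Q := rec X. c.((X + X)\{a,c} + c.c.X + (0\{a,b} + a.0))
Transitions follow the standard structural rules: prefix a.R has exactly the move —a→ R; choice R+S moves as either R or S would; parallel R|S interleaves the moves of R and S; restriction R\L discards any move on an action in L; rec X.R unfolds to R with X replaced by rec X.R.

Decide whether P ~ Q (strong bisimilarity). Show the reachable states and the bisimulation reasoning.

LTS(P): 5 reachable states
  u0 = rec X. c.((X + X)\{a,c} + c.c.X + b.(0\{a,b} + a.0)) | -c-> u1
  u1 = ((rec X. c.((X + X)\{a,c} + c.c.X + b.(0\{a,b} + a.0))) + (rec X. c.((X + X)\{a,c} + c.c.X + b.(0\{a,b} + a.0))))\{a,c} + c.c.(rec X. c.((X + X)\{a,c} + c.c.X + b.(0\{a,b} + a.0))) + b.(0\{a,b} + a.0) | -b-> u2, -c-> u3
  u2 = 0\{a,b} + a.0 | -a-> u4
  u3 = c.(rec X. c.((X + X)\{a,c} + c.c.X + b.(0\{a,b} + a.0))) | -c-> u0
  u4 = 0 | ∅
LTS(Q): 4 reachable states
  v0 = rec X. c.((X + X)\{a,c} + c.c.X + (0\{a,b} + a.0)) | -c-> v1
  v1 = ((rec X. c.((X + X)\{a,c} + c.c.X + (0\{a,b} + a.0))) + (rec X. c.((X + X)\{a,c} + c.c.X + (0\{a,b} + a.0))))\{a,c} + c.c.(rec X. c.((X + X)\{a,c} + c.c.X + (0\{a,b} + a.0))) + (0\{a,b} + a.0) | -a-> v2, -c-> v3
  v2 = 0 | ∅
  v3 = c.(rec X. c.((X + X)\{a,c} + c.c.X + (0\{a,b} + a.0))) | -c-> v0
Bisimilarity quotient blocks:
  B0 = {u0}
  B1 = {u1}
  B2 = {u2}
  B3 = {u4, v2}
  B4 = {u3}
  B5 = {v0}
  B6 = {v1}
  B7 = {v3}
u0 ∈ B0, v0 ∈ B5 → different blocks

not bisimilar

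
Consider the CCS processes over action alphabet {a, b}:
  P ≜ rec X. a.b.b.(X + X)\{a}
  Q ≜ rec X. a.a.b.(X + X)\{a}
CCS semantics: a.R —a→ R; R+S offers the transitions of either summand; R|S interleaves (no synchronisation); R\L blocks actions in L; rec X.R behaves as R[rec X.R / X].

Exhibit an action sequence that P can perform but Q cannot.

P's transition system — 4 states:
  s0 = rec X. a.b.b.(X + X)\{a} | =a=> s1
  s1 = b.b.((rec X. a.b.b.(X + X)\{a}) + (rec X. a.b.b.(X + X)\{a}))\{a} | =b=> s2
  s2 = b.((rec X. a.b.b.(X + X)\{a}) + (rec X. a.b.b.(X + X)\{a}))\{a} | =b=> s3
  s3 = ((rec X. a.b.b.(X + X)\{a}) + (rec X. a.b.b.(X + X)\{a}))\{a} | deadlocked
Q's transition system — 4 states:
  t0 = rec X. a.a.b.(X + X)\{a} | =a=> t1
  t1 = a.b.((rec X. a.a.b.(X + X)\{a}) + (rec X. a.a.b.(X + X)\{a}))\{a} | =a=> t2
  t2 = b.((rec X. a.a.b.(X + X)\{a}) + (rec X. a.a.b.(X + X)\{a}))\{a} | =b=> t3
  t3 = ((rec X. a.a.b.(X + X)\{a}) + (rec X. a.a.b.(X + X)\{a}))\{a} | deadlocked
Trace ⟨ab⟩ through P, begin at {s0}:
  after a @ step 1: {s1}
  after b @ step 2: {s2}
  — P admits the full trace.
Trace ⟨ab⟩ through Q, begin at {t0}:
  after a @ step 1: {t1}
  after b @ step 2: ∅  — Q cannot continue

ab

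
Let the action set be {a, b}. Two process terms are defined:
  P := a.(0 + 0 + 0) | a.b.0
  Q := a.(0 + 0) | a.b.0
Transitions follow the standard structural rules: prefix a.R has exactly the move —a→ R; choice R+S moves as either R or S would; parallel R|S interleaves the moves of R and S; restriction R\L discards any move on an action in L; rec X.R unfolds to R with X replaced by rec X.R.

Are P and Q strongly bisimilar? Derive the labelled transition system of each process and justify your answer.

LTS(P): 6 reachable states
  s0 = a.(0 + 0 + 0) | a.b.0 → —a→ s1, —a→ s2
  s1 = (0 + 0 + 0) | a.b.0 → —a→ s3
  s2 = a.(0 + 0 + 0) | b.0 → —a→ s3, —b→ s4
  s3 = (0 + 0 + 0) | b.0 → —b→ s5
  s4 = a.(0 + 0 + 0) | 0 → —a→ s5
  s5 = (0 + 0 + 0) | 0 → deadlocked
LTS(Q): 6 reachable states
  t0 = a.(0 + 0) | a.b.0 → —a→ t1, —a→ t2
  t1 = (0 + 0) | a.b.0 → —a→ t3
  t2 = a.(0 + 0) | b.0 → —a→ t3, —b→ t4
  t3 = (0 + 0) | b.0 → —b→ t5
  t4 = a.(0 + 0) | 0 → —a→ t5
  t5 = (0 + 0) | 0 → deadlocked
Coarsest stable partition (strong bisimilarity classes):
  B0 = {s0, t0}
  B1 = {s1, t1}
  B2 = {s3, t3}
  B3 = {s5, t5}
  B4 = {s2, t2}
  B5 = {s4, t4}
s0 ∈ B0, t0 ∈ B0 → same block

P ~ Q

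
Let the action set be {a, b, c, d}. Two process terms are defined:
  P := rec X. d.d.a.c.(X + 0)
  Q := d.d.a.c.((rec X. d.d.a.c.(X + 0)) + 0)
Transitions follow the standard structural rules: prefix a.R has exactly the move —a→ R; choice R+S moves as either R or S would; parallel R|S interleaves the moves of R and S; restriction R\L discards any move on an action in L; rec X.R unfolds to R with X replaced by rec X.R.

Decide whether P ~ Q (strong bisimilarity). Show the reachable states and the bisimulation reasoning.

bisimilar

LTS(P): 5 reachable states
  p0 = rec X. d.d.a.c.(X + 0) → -d-> p1
  p1 = d.a.c.((rec X. d.d.a.c.(X + 0)) + 0) → -d-> p2
  p2 = a.c.((rec X. d.d.a.c.(X + 0)) + 0) → -a-> p3
  p3 = c.((rec X. d.d.a.c.(X + 0)) + 0) → -c-> p4
  p4 = (rec X. d.d.a.c.(X + 0)) + 0 → -d-> p1
LTS(Q): 5 reachable states
  q0 = d.d.a.c.((rec X. d.d.a.c.(X + 0)) + 0) → -d-> q1
  q1 = d.a.c.((rec X. d.d.a.c.(X + 0)) + 0) → -d-> q2
  q2 = a.c.((rec X. d.d.a.c.(X + 0)) + 0) → -a-> q3
  q3 = c.((rec X. d.d.a.c.(X + 0)) + 0) → -c-> q4
  q4 = (rec X. d.d.a.c.(X + 0)) + 0 → -d-> q1
Bisimilarity quotient blocks:
  B0 = {p0, p4, q0, q4}
  B1 = {p1, q1}
  B2 = {p2, q2}
  B3 = {p3, q3}
p0 ∈ B0, q0 ∈ B0 → same block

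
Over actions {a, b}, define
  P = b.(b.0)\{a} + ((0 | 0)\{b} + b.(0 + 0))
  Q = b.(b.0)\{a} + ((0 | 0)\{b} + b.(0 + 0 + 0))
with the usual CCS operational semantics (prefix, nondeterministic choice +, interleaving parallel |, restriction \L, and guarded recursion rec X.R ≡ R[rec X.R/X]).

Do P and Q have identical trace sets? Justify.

trace-equivalent

LTS(P): 4 reachable states
  p0 = b.(b.0)\{a} + ((0 | 0)\{b} + b.(0 + 0)) | ··b··> p1, ··b··> p2
  p1 = (b.0)\{a} | ··b··> p3
  p2 = 0 + 0 | ·
  p3 = 0\{a} | ·
LTS(Q): 4 reachable states
  q0 = b.(b.0)\{a} + ((0 | 0)\{b} + b.(0 + 0 + 0)) | ··b··> q1, ··b··> q2
  q1 = (b.0)\{a} | ··b··> q3
  q2 = 0 + 0 + 0 | ·
  q3 = 0\{a} | ·
Partition-refinement fixed point:
  B0 = {p0, q0}
  B1 = {p1, q1}
  B2 = {p2, p3, q2, q3}
p0 ∈ B0, q0 ∈ B0 → same block
Bisimilar ⇒ trace-equivalent.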